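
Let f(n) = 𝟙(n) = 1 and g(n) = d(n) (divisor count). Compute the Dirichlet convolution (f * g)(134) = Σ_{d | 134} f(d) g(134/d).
(𝟙 * d)(134) = 9

Divisors of 134: [1, 2, 67, 134]. For each d | 134:
  d = 1: 𝟙(1) · d(134/1) = 1 · 4 = 4
  d = 2: 𝟙(2) · d(134/2) = 1 · 2 = 2
  d = 67: 𝟙(67) · d(134/67) = 1 · 2 = 2
  d = 134: 𝟙(134) · d(134/134) = 1 · 1 = 1
Summing: (𝟙 * d)(134) = 4 + 2 + 2 + 1 = 9.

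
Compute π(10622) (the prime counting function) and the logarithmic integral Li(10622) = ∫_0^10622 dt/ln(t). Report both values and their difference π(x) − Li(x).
π(10622) = 1295;  Li(10622) ≈ 1313.45;  π(x) − Li(x) ≈ -18.45.

Direct count of primes ≤ 10622 gives π(10622) = 1295. Numerical evaluation of the logarithmic integral gives Li(10622) ≈ 1313.45. The difference π(x) − Li(x) ≈ -18.45 is typically negative for small/moderate x (Li(x) overestimates), though Littlewood's theorem shows this sign changes infinitely often.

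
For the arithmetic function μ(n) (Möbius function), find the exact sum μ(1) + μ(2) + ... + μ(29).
Σ_{n ≤ 29} μ(n) = -2

Compute μ(n) for each 1 ≤ n ≤ 29: μ(1) = 1, μ(2) = -1, μ(3) = -1, μ(4) = 0, μ(5) = -1, μ(6) = 1, μ(7) = -1, μ(8) = 0, μ(9) = 0, μ(10) = 1, μ(11) = -1, μ(12) = 0, μ(13) = -1, μ(14) = 1, μ(15) = 1, μ(16) = 0, μ(17) = -1, μ(18) = 0, μ(19) = -1, μ(20) = 0, μ(21) = 1, μ(22) = 1, μ(23) = -1, μ(24) = 0, μ(25) = 0, μ(26) = 1, μ(27) = 0, μ(28) = 0, μ(29) = -1. Summing all 29 values: -2. (Mertens function M(x) = Σ_{n ≤ x} μ(n); on average M(x) should be small (PNT ⟺ M(x) = o(x)).)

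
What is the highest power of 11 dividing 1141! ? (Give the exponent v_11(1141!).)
v_11(1141!) = 112

Legendre's formula: v_p(n!) = Σ_{k ≥ 1} ⌊n / p^k⌋. For p = 11, n = 1141, the terms are:
  ⌊1141/11^1⌋ = ⌊1141/11⌋ = 103
  ⌊1141/11^2⌋ = ⌊1141/121⌋ = 9
(the next term ⌊1141/11^3⌋ = 0, terminating the sum). Summing: v_11(1141!) = 103 + 9 = 112.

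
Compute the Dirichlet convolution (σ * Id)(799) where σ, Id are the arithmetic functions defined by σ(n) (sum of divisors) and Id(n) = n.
(σ * Id)(799) = 3325

Divisors of 799: [1, 17, 47, 799]. For each d | 799:
  d = 1: σ(1) · Id(799/1) = 1 · 799 = 799
  d = 17: σ(17) · Id(799/17) = 18 · 47 = 846
  d = 47: σ(47) · Id(799/47) = 48 · 17 = 816
  d = 799: σ(799) · Id(799/799) = 864 · 1 = 864
Summing: (σ * Id)(799) = 799 + 846 + 816 + 864 = 3325.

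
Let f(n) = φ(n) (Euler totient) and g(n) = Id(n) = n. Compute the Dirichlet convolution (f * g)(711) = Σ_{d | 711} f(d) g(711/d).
(φ * Id)(711) = 3297

Divisors of 711: [1, 3, 9, 79, 237, 711]. For each d | 711:
  d = 1: φ(1) · Id(711/1) = 1 · 711 = 711
  d = 3: φ(3) · Id(711/3) = 2 · 237 = 474
  d = 9: φ(9) · Id(711/9) = 6 · 79 = 474
  d = 79: φ(79) · Id(711/79) = 78 · 9 = 702
  d = 237: φ(237) · Id(711/237) = 156 · 3 = 468
  d = 711: φ(711) · Id(711/711) = 468 · 1 = 468
Summing: (φ * Id)(711) = 711 + 474 + 474 + 702 + 468 + 468 = 3297.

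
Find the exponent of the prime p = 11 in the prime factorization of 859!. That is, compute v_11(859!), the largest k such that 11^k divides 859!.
v_11(859!) = 85

Legendre's formula: v_p(n!) = Σ_{k ≥ 1} ⌊n / p^k⌋. For p = 11, n = 859, the terms are:
  ⌊859/11^1⌋ = ⌊859/11⌋ = 78
  ⌊859/11^2⌋ = ⌊859/121⌋ = 7
(the next term ⌊859/11^3⌋ = 0, terminating the sum). Summing: v_11(859!) = 78 + 7 = 85.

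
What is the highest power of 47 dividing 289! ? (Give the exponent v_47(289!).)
v_47(289!) = 6

Legendre's formula: v_p(n!) = Σ_{k ≥ 1} ⌊n / p^k⌋. For p = 47, n = 289, the terms are:
  ⌊289/47^1⌋ = ⌊289/47⌋ = 6
(the next term ⌊289/47^2⌋ = 0, terminating the sum). Summing: v_47(289!) = 6 = 6.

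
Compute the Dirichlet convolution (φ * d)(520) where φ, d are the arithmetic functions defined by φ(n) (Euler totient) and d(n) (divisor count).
(φ * d)(520) = 1260

Divisors of 520: [1, 2, 4, 5, 8, 10, 13, 20, 26, 40, 52, 65, 104, 130, 260, 520]. For each d | 520:
  d = 1: φ(1) · d(520/1) = 1 · 16 = 16
  d = 2: φ(2) · d(520/2) = 1 · 12 = 12
  d = 4: φ(4) · d(520/4) = 2 · 8 = 16
  d = 5: φ(5) · d(520/5) = 4 · 8 = 32
  d = 8: φ(8) · d(520/8) = 4 · 4 = 16
  d = 10: φ(10) · d(520/10) = 4 · 6 = 24
  d = 13: φ(13) · d(520/13) = 12 · 8 = 96
  d = 20: φ(20) · d(520/20) = 8 · 4 = 32
  d = 26: φ(26) · d(520/26) = 12 · 6 = 72
  d = 40: φ(40) · d(520/40) = 16 · 2 = 32
  d = 52: φ(52) · d(520/52) = 24 · 4 = 96
  d = 65: φ(65) · d(520/65) = 48 · 4 = 192
  d = 104: φ(104) · d(520/104) = 48 · 2 = 96
  d = 130: φ(130) · d(520/130) = 48 · 3 = 144
  d = 260: φ(260) · d(520/260) = 96 · 2 = 192
  d = 520: φ(520) · d(520/520) = 192 · 1 = 192
Summing: (φ * d)(520) = 16 + 12 + 16 + 32 + 16 + 24 + 96 + 32 + 72 + 32 + 96 + 192 + 96 + 144 + 192 + 192 = 1260.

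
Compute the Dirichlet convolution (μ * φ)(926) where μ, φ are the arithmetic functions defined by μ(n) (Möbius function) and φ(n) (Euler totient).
(μ * φ)(926) = 0

Divisors of 926: [1, 2, 463, 926]. For each d | 926:
  d = 1: μ(1) · φ(926/1) = 1 · 462 = 462
  d = 2: μ(2) · φ(926/2) = -1 · 462 = -462
  d = 463: μ(463) · φ(926/463) = -1 · 1 = -1
  d = 926: μ(926) · φ(926/926) = 1 · 1 = 1
Summing: (μ * φ)(926) = 462 + -462 + -1 + 1 = 0.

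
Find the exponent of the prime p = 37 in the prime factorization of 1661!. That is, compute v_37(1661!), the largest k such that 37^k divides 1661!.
v_37(1661!) = 45

Legendre's formula: v_p(n!) = Σ_{k ≥ 1} ⌊n / p^k⌋. For p = 37, n = 1661, the terms are:
  ⌊1661/37^1⌋ = ⌊1661/37⌋ = 44
  ⌊1661/37^2⌋ = ⌊1661/1369⌋ = 1
(the next term ⌊1661/37^3⌋ = 0, terminating the sum). Summing: v_37(1661!) = 44 + 1 = 45.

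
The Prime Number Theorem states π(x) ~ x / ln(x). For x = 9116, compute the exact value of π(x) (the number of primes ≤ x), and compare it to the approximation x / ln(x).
π(9116) = 1130;  x/ln(x) ≈ 999.80;  relative error ≈ 11.52%.

Directly count primes up to 9116: π(9116) = 1130. The PNT approximation gives 9116/ln(9116) ≈ 9116/9.11779 ≈ 999.80. Relative error (π(x) − x/ln(x)) / π(x) ≈ 11.52%; the approximation is known to undercount slightly (Li(x) is a better estimate).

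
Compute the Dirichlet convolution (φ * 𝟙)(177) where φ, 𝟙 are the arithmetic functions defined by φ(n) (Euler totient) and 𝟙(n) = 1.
(φ * 𝟙)(177) = 177

Divisors of 177: [1, 3, 59, 177]. For each d | 177:
  d = 1: φ(1) · 𝟙(177/1) = 1 · 1 = 1
  d = 3: φ(3) · 𝟙(177/3) = 2 · 1 = 2
  d = 59: φ(59) · 𝟙(177/59) = 58 · 1 = 58
  d = 177: φ(177) · 𝟙(177/177) = 116 · 1 = 116
Summing: (φ * 𝟙)(177) = 1 + 2 + 58 + 116 = 177.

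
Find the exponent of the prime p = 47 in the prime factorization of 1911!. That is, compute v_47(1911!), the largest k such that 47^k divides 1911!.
v_47(1911!) = 40

Legendre's formula: v_p(n!) = Σ_{k ≥ 1} ⌊n / p^k⌋. For p = 47, n = 1911, the terms are:
  ⌊1911/47^1⌋ = ⌊1911/47⌋ = 40
(the next term ⌊1911/47^2⌋ = 0, terminating the sum). Summing: v_47(1911!) = 40 = 40.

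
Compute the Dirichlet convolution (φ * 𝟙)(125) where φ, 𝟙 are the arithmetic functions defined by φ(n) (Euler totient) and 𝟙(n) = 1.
(φ * 𝟙)(125) = 125

Divisors of 125: [1, 5, 25, 125]. For each d | 125:
  d = 1: φ(1) · 𝟙(125/1) = 1 · 1 = 1
  d = 5: φ(5) · 𝟙(125/5) = 4 · 1 = 4
  d = 25: φ(25) · 𝟙(125/25) = 20 · 1 = 20
  d = 125: φ(125) · 𝟙(125/125) = 100 · 1 = 100
Summing: (φ * 𝟙)(125) = 1 + 4 + 20 + 100 = 125.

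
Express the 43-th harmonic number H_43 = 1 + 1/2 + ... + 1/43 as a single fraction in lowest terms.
H_43 = 532145396070491417/122332313750680800

Direct summation: H_43 = 1 + 1/2 + ... + 1/43. The least common denominator is lcm(1, ..., 43) = 9419588158802421600; over this denominator the numerator is 9419588158802421600 + 4709794079401210800 + 3139862719600807200 + 2354897039700605400 + 1883917631760484320 + 1569931359800403600 + 1345655451257488800 + 1177448519850302700 + 1046620906533602400 + 941958815880242160 + 856326196254765600 + 784965679900201800 + 724583704523263200 + 672827725628744400 + 627972543920161440 + 588724259925151350 + 554093421106024800 + 523310453266801200 + 495767797831706400 + 470979407940121080 + 448551817085829600 + 428163098127382800 + 409547311252279200 + 392482839950100900 + 376783526352096864 + 362291852261631600 + 348873635511200800 + 336413862814372200 + 324813384786290400 + 313986271960080720 + 303857682542013600 + 294362129962575675 + 285442065418255200 + 277046710553012400 + 269131090251497760 + 261655226633400600 + 254583463751416800 + 247883898915853200 + 241527901507754400 + 235489703970060540 + 229746052653717600 + 224275908542914800 + 219060189739591200 = 40975195497427839109, so H_43 = 40975195497427839109/9419588158802421600; reducing by gcd(40975195497427839109, 9419588158802421600) = 77 gives 532145396070491417/122332313750680800 ≈ 4.35000. (The PNT-adjacent estimate ln(43) + γ ≈ 4.33842 matches within O(1/n).)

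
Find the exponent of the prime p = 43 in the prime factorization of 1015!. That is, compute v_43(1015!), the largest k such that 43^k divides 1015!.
v_43(1015!) = 23

Legendre's formula: v_p(n!) = Σ_{k ≥ 1} ⌊n / p^k⌋. For p = 43, n = 1015, the terms are:
  ⌊1015/43^1⌋ = ⌊1015/43⌋ = 23
(the next term ⌊1015/43^2⌋ = 0, terminating the sum). Summing: v_43(1015!) = 23 = 23.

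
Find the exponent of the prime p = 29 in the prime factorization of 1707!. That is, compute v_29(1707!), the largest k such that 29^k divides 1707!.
v_29(1707!) = 60

Legendre's formula: v_p(n!) = Σ_{k ≥ 1} ⌊n / p^k⌋. For p = 29, n = 1707, the terms are:
  ⌊1707/29^1⌋ = ⌊1707/29⌋ = 58
  ⌊1707/29^2⌋ = ⌊1707/841⌋ = 2
(the next term ⌊1707/29^3⌋ = 0, terminating the sum). Summing: v_29(1707!) = 58 + 2 = 60.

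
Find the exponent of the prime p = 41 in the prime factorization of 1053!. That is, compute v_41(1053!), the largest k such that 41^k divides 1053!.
v_41(1053!) = 25

Legendre's formula: v_p(n!) = Σ_{k ≥ 1} ⌊n / p^k⌋. For p = 41, n = 1053, the terms are:
  ⌊1053/41^1⌋ = ⌊1053/41⌋ = 25
(the next term ⌊1053/41^2⌋ = 0, terminating the sum). Summing: v_41(1053!) = 25 = 25.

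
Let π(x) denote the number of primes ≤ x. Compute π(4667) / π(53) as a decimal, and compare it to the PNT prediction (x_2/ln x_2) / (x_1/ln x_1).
π(4667)/π(53) = 631/16 ≈ 39.4375;  PNT prediction ≈ 41.3825.

π(53) = 16 and π(4667) = 631, so π(4667)/π(53) ≈ 39.4375. The PNT-predicted ratio is (4667/ln(4667)) / (53/ln(53)) ≈ 41.3825. The two agree to within a few percent, as expected.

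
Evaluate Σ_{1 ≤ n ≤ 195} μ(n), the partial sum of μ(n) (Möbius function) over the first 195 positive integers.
Σ_{n ≤ 195} μ(n) = -6

Compute μ(n) for each 1 ≤ n ≤ 195: μ(1) = 1, μ(2) = -1, μ(3) = -1, μ(4) = 0, μ(5) = -1, μ(6) = 1, μ(7) = -1, μ(8) = 0, μ(9) = 0, μ(10) = 1, μ(11) = -1, μ(12) = 0, μ(13) = -1, μ(14) = 1, μ(15) = 1, μ(16) = 0, μ(17) = -1, μ(18) = 0, μ(19) = -1, μ(20) = 0, μ(21) = 1, μ(22) = 1, μ(23) = -1, μ(24) = 0, μ(25) = 0, μ(26) = 1, μ(27) = 0, μ(28) = 0, μ(29) = -1, μ(30) = -1, μ(31) = -1, μ(32) = 0, μ(33) = 1, μ(34) = 1, μ(35) = 1, μ(36) = 0, μ(37) = -1, μ(38) = 1, μ(39) = 1, μ(40) = 0, μ(41) = -1, μ(42) = -1, μ(43) = -1, μ(44) = 0, μ(45) = 0, μ(46) = 1, μ(47) = -1, μ(48) = 0, μ(49) = 0, μ(50) = 0, μ(51) = 1, μ(52) = 0, μ(53) = -1, μ(54) = 0, μ(55) = 1, μ(56) = 0, μ(57) = 1, μ(58) = 1, μ(59) = -1, μ(60) = 0, μ(61) = -1, μ(62) = 1, μ(63) = 0, μ(64) = 0, μ(65) = 1, μ(66) = -1, μ(67) = -1, μ(68) = 0, μ(69) = 1, μ(70) = -1, μ(71) = -1, μ(72) = 0, μ(73) = -1, μ(74) = 1, μ(75) = 0, μ(76) = 0, μ(77) = 1, μ(78) = -1, μ(79) = -1, μ(80) = 0, μ(81) = 0, μ(82) = 1, μ(83) = -1, μ(84) = 0, μ(85) = 1, μ(86) = 1, μ(87) = 1, μ(88) = 0, μ(89) = -1, μ(90) = 0, μ(91) = 1, μ(92) = 0, μ(93) = 1, μ(94) = 1, μ(95) = 1, μ(96) = 0, μ(97) = -1, μ(98) = 0, μ(99) = 0, μ(100) = 0, μ(101) = -1, μ(102) = -1, μ(103) = -1, μ(104) = 0, μ(105) = -1, μ(106) = 1, μ(107) = -1, μ(108) = 0, μ(109) = -1, μ(110) = -1, μ(111) = 1, μ(112) = 0, μ(113) = -1, μ(114) = -1, μ(115) = 1, μ(116) = 0, μ(117) = 0, μ(118) = 1, μ(119) = 1, μ(120) = 0, μ(121) = 0, μ(122) = 1, μ(123) = 1, μ(124) = 0, μ(125) = 0, μ(126) = 0, μ(127) = -1, μ(128) = 0, μ(129) = 1, μ(130) = -1, μ(131) = -1, μ(132) = 0, μ(133) = 1, μ(134) = 1, μ(135) = 0, μ(136) = 0, μ(137) = -1, μ(138) = -1, μ(139) = -1, μ(140) = 0, μ(141) = 1, μ(142) = 1, μ(143) = 1, μ(144) = 0, μ(145) = 1, μ(146) = 1, μ(147) = 0, μ(148) = 0, μ(149) = -1, μ(150) = 0, μ(151) = -1, μ(152) = 0, μ(153) = 0, μ(154) = -1, μ(155) = 1, μ(156) = 0, μ(157) = -1, μ(158) = 1, μ(159) = 1, μ(160) = 0, μ(161) = 1, μ(162) = 0, μ(163) = -1, μ(164) = 0, μ(165) = -1, μ(166) = 1, μ(167) = -1, μ(168) = 0, μ(169) = 0, μ(170) = -1, μ(171) = 0, μ(172) = 0, μ(173) = -1, μ(174) = -1, μ(175) = 0, μ(176) = 0, μ(177) = 1, μ(178) = 1, μ(179) = -1, μ(180) = 0, μ(181) = -1, μ(182) = -1, μ(183) = 1, μ(184) = 0, μ(185) = 1, μ(186) = -1, μ(187) = 1, μ(188) = 0, μ(189) = 0, μ(190) = -1, μ(191) = -1, μ(192) = 0, μ(193) = -1, μ(194) = 1, μ(195) = -1. Summing all 195 values: -6. (Mertens function M(x) = Σ_{n ≤ x} μ(n); on average M(x) should be small (PNT ⟺ M(x) = o(x)).)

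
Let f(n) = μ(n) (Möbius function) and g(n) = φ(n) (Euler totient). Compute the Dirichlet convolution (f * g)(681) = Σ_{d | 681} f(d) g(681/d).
(μ * φ)(681) = 225

Divisors of 681: [1, 3, 227, 681]. For each d | 681:
  d = 1: μ(1) · φ(681/1) = 1 · 452 = 452
  d = 3: μ(3) · φ(681/3) = -1 · 226 = -226
  d = 227: μ(227) · φ(681/227) = -1 · 2 = -2
  d = 681: μ(681) · φ(681/681) = 1 · 1 = 1
Summing: (μ * φ)(681) = 452 + -226 + -2 + 1 = 225.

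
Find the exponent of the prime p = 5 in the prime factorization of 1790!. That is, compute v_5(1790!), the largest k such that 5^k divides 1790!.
v_5(1790!) = 445

Legendre's formula: v_p(n!) = Σ_{k ≥ 1} ⌊n / p^k⌋. For p = 5, n = 1790, the terms are:
  ⌊1790/5^1⌋ = ⌊1790/5⌋ = 358
  ⌊1790/5^2⌋ = ⌊1790/25⌋ = 71
  ⌊1790/5^3⌋ = ⌊1790/125⌋ = 14
  ⌊1790/5^4⌋ = ⌊1790/625⌋ = 2
(the next term ⌊1790/5^5⌋ = 0, terminating the sum). Summing: v_5(1790!) = 358 + 71 + 14 + 2 = 445.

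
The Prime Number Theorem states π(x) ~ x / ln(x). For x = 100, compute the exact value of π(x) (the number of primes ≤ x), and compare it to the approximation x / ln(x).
π(100) = 25;  x/ln(x) ≈ 21.71;  relative error ≈ 13.14%.

Directly count primes up to 100: π(100) = 25. The PNT approximation gives 100/ln(100) ≈ 100/4.60517 ≈ 21.71. Relative error (π(x) − x/ln(x)) / π(x) ≈ 13.14%; the approximation is known to undercount slightly (Li(x) is a better estimate).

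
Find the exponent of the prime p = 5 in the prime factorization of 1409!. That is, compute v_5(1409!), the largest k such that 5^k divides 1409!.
v_5(1409!) = 350

Legendre's formula: v_p(n!) = Σ_{k ≥ 1} ⌊n / p^k⌋. For p = 5, n = 1409, the terms are:
  ⌊1409/5^1⌋ = ⌊1409/5⌋ = 281
  ⌊1409/5^2⌋ = ⌊1409/25⌋ = 56
  ⌊1409/5^3⌋ = ⌊1409/125⌋ = 11
  ⌊1409/5^4⌋ = ⌊1409/625⌋ = 2
(the next term ⌊1409/5^5⌋ = 0, terminating the sum). Summing: v_5(1409!) = 281 + 56 + 11 + 2 = 350.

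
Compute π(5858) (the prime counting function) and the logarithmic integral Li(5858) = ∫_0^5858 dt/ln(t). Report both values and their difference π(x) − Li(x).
π(5858) = 770;  Li(5858) ≈ 784.07;  π(x) − Li(x) ≈ -14.07.

Direct count of primes ≤ 5858 gives π(5858) = 770. Numerical evaluation of the logarithmic integral gives Li(5858) ≈ 784.07. The difference π(x) − Li(x) ≈ -14.07 is typically negative for small/moderate x (Li(x) overestimates), though Littlewood's theorem shows this sign changes infinitely often.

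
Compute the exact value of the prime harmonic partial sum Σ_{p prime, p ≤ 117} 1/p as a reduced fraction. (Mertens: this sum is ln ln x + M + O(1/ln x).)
Σ 1/p = 58472171373748331322981543916880425472323867753/31610054640417607788145206291543662493274686990

π(117) = 30, so the primes ≤ 117 are [2, 3, 5, 7, 11, 13, 17, 19, 23, 29, 31, 37, 41, 43, 47, 53, 59, 61, 67, 71, 73, 79, 83, 89, 97, 101, 103, 107, 109, 113]. Summing 1/p over these primes: 58472171373748331322981543916880425472323867753/31610054640417607788145206291543662493274686990 ≈ 1.8498. Mertens estimate ln ln(117) + 0.2615 ≈ 1.8222.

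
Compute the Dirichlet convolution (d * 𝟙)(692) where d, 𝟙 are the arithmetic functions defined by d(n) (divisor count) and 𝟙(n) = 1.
(d * 𝟙)(692) = 18

Divisors of 692: [1, 2, 4, 173, 346, 692]. For each d | 692:
  d = 1: d(1) · 𝟙(692/1) = 1 · 1 = 1
  d = 2: d(2) · 𝟙(692/2) = 2 · 1 = 2
  d = 4: d(4) · 𝟙(692/4) = 3 · 1 = 3
  d = 173: d(173) · 𝟙(692/173) = 2 · 1 = 2
  d = 346: d(346) · 𝟙(692/346) = 4 · 1 = 4
  d = 692: d(692) · 𝟙(692/692) = 6 · 1 = 6
Summing: (d * 𝟙)(692) = 1 + 2 + 3 + 2 + 4 + 6 = 18.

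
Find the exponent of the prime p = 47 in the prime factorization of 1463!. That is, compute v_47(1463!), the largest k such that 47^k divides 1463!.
v_47(1463!) = 31

Legendre's formula: v_p(n!) = Σ_{k ≥ 1} ⌊n / p^k⌋. For p = 47, n = 1463, the terms are:
  ⌊1463/47^1⌋ = ⌊1463/47⌋ = 31
(the next term ⌊1463/47^2⌋ = 0, terminating the sum). Summing: v_47(1463!) = 31 = 31.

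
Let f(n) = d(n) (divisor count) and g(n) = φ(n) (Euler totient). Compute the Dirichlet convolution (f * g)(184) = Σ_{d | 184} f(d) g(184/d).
(d * φ)(184) = 360

Divisors of 184: [1, 2, 4, 8, 23, 46, 92, 184]. For each d | 184:
  d = 1: d(1) · φ(184/1) = 1 · 88 = 88
  d = 2: d(2) · φ(184/2) = 2 · 44 = 88
  d = 4: d(4) · φ(184/4) = 3 · 22 = 66
  d = 8: d(8) · φ(184/8) = 4 · 22 = 88
  d = 23: d(23) · φ(184/23) = 2 · 4 = 8
  d = 46: d(46) · φ(184/46) = 4 · 2 = 8
  d = 92: d(92) · φ(184/92) = 6 · 1 = 6
  d = 184: d(184) · φ(184/184) = 8 · 1 = 8
Summing: (d * φ)(184) = 88 + 88 + 66 + 88 + 8 + 8 + 6 + 8 = 360.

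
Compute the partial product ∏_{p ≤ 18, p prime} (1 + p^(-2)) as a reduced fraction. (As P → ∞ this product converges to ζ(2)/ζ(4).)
∏ = 17690000/11792781

The primes p ≤ 18 are [2, 3, 5, 7, 11, 13, 17]. For each, (1 + 1/p^2) = (p^2 + 1)/p^2. Multiplying these fractions over p ∈ [2, 3, 5, 7, 11, 13, 17] gives 17690000/11792781. (In the limit P → ∞ this tends to ζ(2)/ζ(4).)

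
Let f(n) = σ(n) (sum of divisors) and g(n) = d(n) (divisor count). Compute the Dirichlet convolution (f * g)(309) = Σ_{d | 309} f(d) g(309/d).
(σ * d)(309) = 636

Divisors of 309: [1, 3, 103, 309]. For each d | 309:
  d = 1: σ(1) · d(309/1) = 1 · 4 = 4
  d = 3: σ(3) · d(309/3) = 4 · 2 = 8
  d = 103: σ(103) · d(309/103) = 104 · 2 = 208
  d = 309: σ(309) · d(309/309) = 416 · 1 = 416
Summing: (σ * d)(309) = 4 + 8 + 208 + 416 = 636.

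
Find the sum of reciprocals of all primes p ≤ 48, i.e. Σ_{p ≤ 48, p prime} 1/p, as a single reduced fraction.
Σ 1/p = 1021729465586766997/614889782588491410

π(48) = 15, so the primes ≤ 48 are [2, 3, 5, 7, 11, 13, 17, 19, 23, 29, 31, 37, 41, 43, 47]. Summing 1/p over these primes: 1021729465586766997/614889782588491410 ≈ 1.6616. Mertens estimate ln ln(48) + 0.2615 ≈ 1.6151.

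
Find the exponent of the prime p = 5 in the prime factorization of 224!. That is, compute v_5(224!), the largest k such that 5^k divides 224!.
v_5(224!) = 53

Legendre's formula: v_p(n!) = Σ_{k ≥ 1} ⌊n / p^k⌋. For p = 5, n = 224, the terms are:
  ⌊224/5^1⌋ = ⌊224/5⌋ = 44
  ⌊224/5^2⌋ = ⌊224/25⌋ = 8
  ⌊224/5^3⌋ = ⌊224/125⌋ = 1
(the next term ⌊224/5^4⌋ = 0, terminating the sum). Summing: v_5(224!) = 44 + 8 + 1 = 53.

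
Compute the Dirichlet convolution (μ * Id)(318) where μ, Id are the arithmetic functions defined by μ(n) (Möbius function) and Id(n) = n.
(μ * Id)(318) = 104

Divisors of 318: [1, 2, 3, 6, 53, 106, 159, 318]. For each d | 318:
  d = 1: μ(1) · Id(318/1) = 1 · 318 = 318
  d = 2: μ(2) · Id(318/2) = -1 · 159 = -159
  d = 3: μ(3) · Id(318/3) = -1 · 106 = -106
  d = 6: μ(6) · Id(318/6) = 1 · 53 = 53
  d = 53: μ(53) · Id(318/53) = -1 · 6 = -6
  d = 106: μ(106) · Id(318/106) = 1 · 3 = 3
  d = 159: μ(159) · Id(318/159) = 1 · 2 = 2
  d = 318: μ(318) · Id(318/318) = -1 · 1 = -1
Summing: (μ * Id)(318) = 318 + -159 + -106 + 53 + -6 + 3 + 2 + -1 = 104.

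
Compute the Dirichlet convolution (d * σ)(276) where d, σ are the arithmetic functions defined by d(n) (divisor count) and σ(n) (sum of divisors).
(d * σ)(276) = 2496

Divisors of 276: [1, 2, 3, 4, 6, 12, 23, 46, 69, 92, 138, 276]. For each d | 276:
  d = 1: d(1) · σ(276/1) = 1 · 672 = 672
  d = 2: d(2) · σ(276/2) = 2 · 288 = 576
  d = 3: d(3) · σ(276/3) = 2 · 168 = 336
  d = 4: d(4) · σ(276/4) = 3 · 96 = 288
  d = 6: d(6) · σ(276/6) = 4 · 72 = 288
  d = 12: d(12) · σ(276/12) = 6 · 24 = 144
  d = 23: d(23) · σ(276/23) = 2 · 28 = 56
  d = 46: d(46) · σ(276/46) = 4 · 12 = 48
  d = 69: d(69) · σ(276/69) = 4 · 7 = 28
  d = 92: d(92) · σ(276/92) = 6 · 4 = 24
  d = 138: d(138) · σ(276/138) = 8 · 3 = 24
  d = 276: d(276) · σ(276/276) = 12 · 1 = 12
Summing: (d * σ)(276) = 672 + 576 + 336 + 288 + 288 + 144 + 56 + 48 + 28 + 24 + 24 + 12 = 2496.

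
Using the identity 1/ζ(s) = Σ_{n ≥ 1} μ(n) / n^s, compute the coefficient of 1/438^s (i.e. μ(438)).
μ(438) = -1

Factor n = 438 = 2 · 3 · 73. μ(n) = 0 if any exponent ≥ 2 (not squarefree); otherwise μ(n) = (−1)^{ω(n)} where ω(n) is the number of distinct prime factors. Applying: μ(438) = -1.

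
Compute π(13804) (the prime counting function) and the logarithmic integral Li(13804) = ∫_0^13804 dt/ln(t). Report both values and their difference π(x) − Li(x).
π(13804) = 1632;  Li(13804) ≈ 1651.71;  π(x) − Li(x) ≈ -19.71.

Direct count of primes ≤ 13804 gives π(13804) = 1632. Numerical evaluation of the logarithmic integral gives Li(13804) ≈ 1651.71. The difference π(x) − Li(x) ≈ -19.71 is typically negative for small/moderate x (Li(x) overestimates), though Littlewood's theorem shows this sign changes infinitely often.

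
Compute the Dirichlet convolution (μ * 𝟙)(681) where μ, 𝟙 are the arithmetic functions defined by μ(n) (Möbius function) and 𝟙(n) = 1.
(μ * 𝟙)(681) = 0

Divisors of 681: [1, 3, 227, 681]. For each d | 681:
  d = 1: μ(1) · 𝟙(681/1) = 1 · 1 = 1
  d = 3: μ(3) · 𝟙(681/3) = -1 · 1 = -1
  d = 227: μ(227) · 𝟙(681/227) = -1 · 1 = -1
  d = 681: μ(681) · 𝟙(681/681) = 1 · 1 = 1
Summing: (μ * 𝟙)(681) = 1 + -1 + -1 + 1 = 0.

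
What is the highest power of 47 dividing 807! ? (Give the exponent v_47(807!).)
v_47(807!) = 17

Legendre's formula: v_p(n!) = Σ_{k ≥ 1} ⌊n / p^k⌋. For p = 47, n = 807, the terms are:
  ⌊807/47^1⌋ = ⌊807/47⌋ = 17
(the next term ⌊807/47^2⌋ = 0, terminating the sum). Summing: v_47(807!) = 17 = 17.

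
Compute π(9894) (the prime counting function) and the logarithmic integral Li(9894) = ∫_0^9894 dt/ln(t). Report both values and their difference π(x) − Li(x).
π(9894) = 1220;  Li(9894) ≈ 1234.62;  π(x) − Li(x) ≈ -14.62.

Direct count of primes ≤ 9894 gives π(9894) = 1220. Numerical evaluation of the logarithmic integral gives Li(9894) ≈ 1234.62. The difference π(x) − Li(x) ≈ -14.62 is typically negative for small/moderate x (Li(x) overestimates), though Littlewood's theorem shows this sign changes infinitely often.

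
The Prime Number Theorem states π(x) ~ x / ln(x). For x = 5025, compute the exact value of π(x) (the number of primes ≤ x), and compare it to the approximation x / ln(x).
π(5025) = 674;  x/ln(x) ≈ 589.64;  relative error ≈ 12.52%.

Directly count primes up to 5025: π(5025) = 674. The PNT approximation gives 5025/ln(5025) ≈ 5025/8.52218 ≈ 589.64. Relative error (π(x) − x/ln(x)) / π(x) ≈ 12.52%; the approximation is known to undercount slightly (Li(x) is a better estimate).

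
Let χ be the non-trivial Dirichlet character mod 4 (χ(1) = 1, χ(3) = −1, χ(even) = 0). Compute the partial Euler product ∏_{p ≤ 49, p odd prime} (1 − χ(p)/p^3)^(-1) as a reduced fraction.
∏ = 5542372783760447569145696690995330585/5720007308274565543266215981884637184

The odd primes p ≤ 49 are [3, 5, 7, 11, 13, 17, 19, 23, 29, 31, 37, 41, 43, 47]. For each, χ(p) = 1 if p ≡ 1 mod 4, χ(p) = −1 if p ≡ 3 mod 4. Taking (1 − χ(p)/p^3)^(-1) = p^3/(p^3 − χ(p)): (1 − (-1)/3^3)^(-1) · (1 − (1)/5^3)^(-1) · (1 − (-1)/7^3)^(-1) · (1 − (-1)/11^3)^(-1) · (1 − (1)/13^3)^(-1) · (1 − (1)/17^3)^(-1) · (1 − (-1)/19^3)^(-1) · (1 − (-1)/23^3)^(-1) · (1 − (1)/29^3)^(-1) · (1 − (-1)/31^3)^(-1) · (1 − (1)/37^3)^(-1) · (1 − (1)/41^3)^(-1) · (1 − (-1)/43^3)^(-1) · (1 − (-1)/47^3)^(-1) = 5542372783760447569145696690995330585/5720007308274565543266215981884637184.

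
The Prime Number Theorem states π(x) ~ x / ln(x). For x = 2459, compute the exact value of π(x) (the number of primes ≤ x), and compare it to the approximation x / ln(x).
π(2459) = 364;  x/ln(x) ≈ 314.95;  relative error ≈ 13.47%.

Directly count primes up to 2459: π(2459) = 364. The PNT approximation gives 2459/ln(2459) ≈ 2459/7.80751 ≈ 314.95. Relative error (π(x) − x/ln(x)) / π(x) ≈ 13.47%; the approximation is known to undercount slightly (Li(x) is a better estimate).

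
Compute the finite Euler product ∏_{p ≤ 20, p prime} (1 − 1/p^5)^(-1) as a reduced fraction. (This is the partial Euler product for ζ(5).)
∏ = 995488417328655275157507375/960036697434231116505428608

The primes p ≤ 20 are [2, 3, 5, 7, 11, 13, 17, 19]. For each prime, (1 − 1/p^5)^(-1) = p^5 / (p^5 − 1). The product is (1 − 1/2^5)^(-1), (1 − 1/3^5)^(-1), (1 − 1/5^5)^(-1), (1 − 1/7^5)^(-1), (1 − 1/11^5)^(-1), (1 − 1/13^5)^(-1), (1 − 1/17^5)^(-1), (1 − 1/19^5)^(-1) = ∏ p^5 / (p^5 − 1) = 995488417328655275157507375/960036697434231116505428608.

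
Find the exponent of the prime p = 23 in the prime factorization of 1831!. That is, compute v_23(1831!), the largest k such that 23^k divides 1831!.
v_23(1831!) = 82

Legendre's formula: v_p(n!) = Σ_{k ≥ 1} ⌊n / p^k⌋. For p = 23, n = 1831, the terms are:
  ⌊1831/23^1⌋ = ⌊1831/23⌋ = 79
  ⌊1831/23^2⌋ = ⌊1831/529⌋ = 3
(the next term ⌊1831/23^3⌋ = 0, terminating the sum). Summing: v_23(1831!) = 79 + 3 = 82.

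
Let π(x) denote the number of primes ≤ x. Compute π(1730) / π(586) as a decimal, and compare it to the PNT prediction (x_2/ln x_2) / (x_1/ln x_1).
π(1730)/π(586) = 269/106 ≈ 2.5377;  PNT prediction ≈ 2.5236.

π(586) = 106 and π(1730) = 269, so π(1730)/π(586) ≈ 2.5377. The PNT-predicted ratio is (1730/ln(1730)) / (586/ln(586)) ≈ 2.5236. The two agree to within a few percent, as expected.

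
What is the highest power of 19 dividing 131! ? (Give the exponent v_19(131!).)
v_19(131!) = 6

Legendre's formula: v_p(n!) = Σ_{k ≥ 1} ⌊n / p^k⌋. For p = 19, n = 131, the terms are:
  ⌊131/19^1⌋ = ⌊131/19⌋ = 6
(the next term ⌊131/19^2⌋ = 0, terminating the sum). Summing: v_19(131!) = 6 = 6.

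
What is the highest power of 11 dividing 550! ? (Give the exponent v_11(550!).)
v_11(550!) = 54

Legendre's formula: v_p(n!) = Σ_{k ≥ 1} ⌊n / p^k⌋. For p = 11, n = 550, the terms are:
  ⌊550/11^1⌋ = ⌊550/11⌋ = 50
  ⌊550/11^2⌋ = ⌊550/121⌋ = 4
(the next term ⌊550/11^3⌋ = 0, terminating the sum). Summing: v_11(550!) = 50 + 4 = 54.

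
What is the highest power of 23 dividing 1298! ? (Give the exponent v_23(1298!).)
v_23(1298!) = 58

Legendre's formula: v_p(n!) = Σ_{k ≥ 1} ⌊n / p^k⌋. For p = 23, n = 1298, the terms are:
  ⌊1298/23^1⌋ = ⌊1298/23⌋ = 56
  ⌊1298/23^2⌋ = ⌊1298/529⌋ = 2
(the next term ⌊1298/23^3⌋ = 0, terminating the sum). Summing: v_23(1298!) = 56 + 2 = 58.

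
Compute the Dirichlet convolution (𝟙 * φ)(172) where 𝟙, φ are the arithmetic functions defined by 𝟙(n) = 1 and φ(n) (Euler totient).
(𝟙 * φ)(172) = 172

Divisors of 172: [1, 2, 4, 43, 86, 172]. For each d | 172:
  d = 1: 𝟙(1) · φ(172/1) = 1 · 84 = 84
  d = 2: 𝟙(2) · φ(172/2) = 1 · 42 = 42
  d = 4: 𝟙(4) · φ(172/4) = 1 · 42 = 42
  d = 43: 𝟙(43) · φ(172/43) = 1 · 2 = 2
  d = 86: 𝟙(86) · φ(172/86) = 1 · 1 = 1
  d = 172: 𝟙(172) · φ(172/172) = 1 · 1 = 1
Summing: (𝟙 * φ)(172) = 84 + 42 + 42 + 2 + 1 + 1 = 172.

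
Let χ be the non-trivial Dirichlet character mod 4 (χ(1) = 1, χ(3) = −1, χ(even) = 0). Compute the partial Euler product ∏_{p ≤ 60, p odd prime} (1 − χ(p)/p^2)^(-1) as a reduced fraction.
∏ = 21166213940439075800336462671/23105733135420641771520000000

The odd primes p ≤ 60 are [3, 5, 7, 11, 13, 17, 19, 23, 29, 31, 37, 41, 43, 47, 53, 59]. For each, χ(p) = 1 if p ≡ 1 mod 4, χ(p) = −1 if p ≡ 3 mod 4. Taking (1 − χ(p)/p^2)^(-1) = p^2/(p^2 − χ(p)): (1 − (-1)/3^2)^(-1) · (1 − (1)/5^2)^(-1) · (1 − (-1)/7^2)^(-1) · (1 − (-1)/11^2)^(-1) · (1 − (1)/13^2)^(-1) · (1 − (1)/17^2)^(-1) · (1 − (-1)/19^2)^(-1) · (1 − (-1)/23^2)^(-1) · (1 − (1)/29^2)^(-1) · (1 − (-1)/31^2)^(-1) · (1 − (1)/37^2)^(-1) · (1 − (1)/41^2)^(-1) · (1 − (-1)/43^2)^(-1) · (1 − (-1)/47^2)^(-1) · (1 − (1)/53^2)^(-1) · (1 − (-1)/59^2)^(-1) = 21166213940439075800336462671/23105733135420641771520000000.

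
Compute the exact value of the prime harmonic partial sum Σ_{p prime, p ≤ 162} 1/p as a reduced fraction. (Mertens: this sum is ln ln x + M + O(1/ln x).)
Σ 1/p = 67195167335560670940823020383181530154843058347995389615845419/35375166993717494840635767087951744212057570647889977422429870

π(162) = 37, so the primes ≤ 162 are [2, 3, 5, 7, 11, 13, 17, 19, 23, 29, 31, 37, 41, 43, 47, 53, 59, 61, 67, 71, 73, 79, 83, 89, 97, 101, 103, 107, 109, 113, 127, 131, 137, 139, 149, 151, 157]. Summing 1/p over these primes: 67195167335560670940823020383181530154843058347995389615845419/35375166993717494840635767087951744212057570647889977422429870 ≈ 1.8995. Mertens estimate ln ln(162) + 0.2615 ≈ 1.8883.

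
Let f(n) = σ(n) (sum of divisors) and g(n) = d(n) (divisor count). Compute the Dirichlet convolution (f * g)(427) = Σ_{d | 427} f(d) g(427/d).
(σ * d)(427) = 640

Divisors of 427: [1, 7, 61, 427]. For each d | 427:
  d = 1: σ(1) · d(427/1) = 1 · 4 = 4
  d = 7: σ(7) · d(427/7) = 8 · 2 = 16
  d = 61: σ(61) · d(427/61) = 62 · 2 = 124
  d = 427: σ(427) · d(427/427) = 496 · 1 = 496
Summing: (σ * d)(427) = 4 + 16 + 124 + 496 = 640.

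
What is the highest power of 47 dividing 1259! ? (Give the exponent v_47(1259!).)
v_47(1259!) = 26

Legendre's formula: v_p(n!) = Σ_{k ≥ 1} ⌊n / p^k⌋. For p = 47, n = 1259, the terms are:
  ⌊1259/47^1⌋ = ⌊1259/47⌋ = 26
(the next term ⌊1259/47^2⌋ = 0, terminating the sum). Summing: v_47(1259!) = 26 = 26.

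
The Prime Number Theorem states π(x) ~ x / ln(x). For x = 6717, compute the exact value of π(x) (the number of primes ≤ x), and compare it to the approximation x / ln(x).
π(6717) = 866;  x/ln(x) ≈ 762.22;  relative error ≈ 11.98%.

Directly count primes up to 6717: π(6717) = 866. The PNT approximation gives 6717/ln(6717) ≈ 6717/8.81240 ≈ 762.22. Relative error (π(x) − x/ln(x)) / π(x) ≈ 11.98%; the approximation is known to undercount slightly (Li(x) is a better estimate).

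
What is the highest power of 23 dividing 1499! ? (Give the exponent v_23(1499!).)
v_23(1499!) = 67

Legendre's formula: v_p(n!) = Σ_{k ≥ 1} ⌊n / p^k⌋. For p = 23, n = 1499, the terms are:
  ⌊1499/23^1⌋ = ⌊1499/23⌋ = 65
  ⌊1499/23^2⌋ = ⌊1499/529⌋ = 2
(the next term ⌊1499/23^3⌋ = 0, terminating the sum). Summing: v_23(1499!) = 65 + 2 = 67.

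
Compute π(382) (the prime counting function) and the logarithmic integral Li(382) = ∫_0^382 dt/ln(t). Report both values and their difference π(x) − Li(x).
π(382) = 75;  Li(382) ≈ 82.40;  π(x) − Li(x) ≈ -7.40.

Direct count of primes ≤ 382 gives π(382) = 75. Numerical evaluation of the logarithmic integral gives Li(382) ≈ 82.40. The difference π(x) − Li(x) ≈ -7.40 is typically negative for small/moderate x (Li(x) overestimates), though Littlewood's theorem shows this sign changes infinitely often.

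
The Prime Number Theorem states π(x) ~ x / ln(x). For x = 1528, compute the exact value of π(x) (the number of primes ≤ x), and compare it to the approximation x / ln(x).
π(1528) = 241;  x/ln(x) ≈ 208.41;  relative error ≈ 13.52%.

Directly count primes up to 1528: π(1528) = 241. The PNT approximation gives 1528/ln(1528) ≈ 1528/7.33171 ≈ 208.41. Relative error (π(x) − x/ln(x)) / π(x) ≈ 13.52%; the approximation is known to undercount slightly (Li(x) is a better estimate).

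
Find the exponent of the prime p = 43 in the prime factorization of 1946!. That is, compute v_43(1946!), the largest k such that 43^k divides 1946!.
v_43(1946!) = 46

Legendre's formula: v_p(n!) = Σ_{k ≥ 1} ⌊n / p^k⌋. For p = 43, n = 1946, the terms are:
  ⌊1946/43^1⌋ = ⌊1946/43⌋ = 45
  ⌊1946/43^2⌋ = ⌊1946/1849⌋ = 1
(the next term ⌊1946/43^3⌋ = 0, terminating the sum). Summing: v_43(1946!) = 45 + 1 = 46.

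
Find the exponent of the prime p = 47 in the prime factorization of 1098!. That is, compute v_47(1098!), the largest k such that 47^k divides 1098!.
v_47(1098!) = 23

Legendre's formula: v_p(n!) = Σ_{k ≥ 1} ⌊n / p^k⌋. For p = 47, n = 1098, the terms are:
  ⌊1098/47^1⌋ = ⌊1098/47⌋ = 23
(the next term ⌊1098/47^2⌋ = 0, terminating the sum). Summing: v_47(1098!) = 23 = 23.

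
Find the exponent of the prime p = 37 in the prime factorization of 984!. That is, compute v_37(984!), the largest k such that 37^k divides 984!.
v_37(984!) = 26

Legendre's formula: v_p(n!) = Σ_{k ≥ 1} ⌊n / p^k⌋. For p = 37, n = 984, the terms are:
  ⌊984/37^1⌋ = ⌊984/37⌋ = 26
(the next term ⌊984/37^2⌋ = 0, terminating the sum). Summing: v_37(984!) = 26 = 26.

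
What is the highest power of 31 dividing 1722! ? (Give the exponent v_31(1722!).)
v_31(1722!) = 56

Legendre's formula: v_p(n!) = Σ_{k ≥ 1} ⌊n / p^k⌋. For p = 31, n = 1722, the terms are:
  ⌊1722/31^1⌋ = ⌊1722/31⌋ = 55
  ⌊1722/31^2⌋ = ⌊1722/961⌋ = 1
(the next term ⌊1722/31^3⌋ = 0, terminating the sum). Summing: v_31(1722!) = 55 + 1 = 56.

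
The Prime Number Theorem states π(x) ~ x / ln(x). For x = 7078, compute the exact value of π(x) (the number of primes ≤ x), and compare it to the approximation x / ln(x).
π(7078) = 908;  x/ln(x) ≈ 798.44;  relative error ≈ 12.07%.

Directly count primes up to 7078: π(7078) = 908. The PNT approximation gives 7078/ln(7078) ≈ 7078/8.86475 ≈ 798.44. Relative error (π(x) − x/ln(x)) / π(x) ≈ 12.07%; the approximation is known to undercount slightly (Li(x) is a better estimate).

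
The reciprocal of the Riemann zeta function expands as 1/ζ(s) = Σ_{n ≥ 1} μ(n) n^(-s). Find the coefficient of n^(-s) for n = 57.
μ(57) = 1

Factor n = 57 = 3 · 19. μ(n) = 0 if any exponent ≥ 2 (not squarefree); otherwise μ(n) = (−1)^{ω(n)} where ω(n) is the number of distinct prime factors. Applying: μ(57) = 1.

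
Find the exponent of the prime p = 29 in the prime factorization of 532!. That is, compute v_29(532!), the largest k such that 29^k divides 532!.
v_29(532!) = 18

Legendre's formula: v_p(n!) = Σ_{k ≥ 1} ⌊n / p^k⌋. For p = 29, n = 532, the terms are:
  ⌊532/29^1⌋ = ⌊532/29⌋ = 18
(the next term ⌊532/29^2⌋ = 0, terminating the sum). Summing: v_29(532!) = 18 = 18.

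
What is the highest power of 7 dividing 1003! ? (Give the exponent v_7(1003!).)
v_7(1003!) = 165

Legendre's formula: v_p(n!) = Σ_{k ≥ 1} ⌊n / p^k⌋. For p = 7, n = 1003, the terms are:
  ⌊1003/7^1⌋ = ⌊1003/7⌋ = 143
  ⌊1003/7^2⌋ = ⌊1003/49⌋ = 20
  ⌊1003/7^3⌋ = ⌊1003/343⌋ = 2
(the next term ⌊1003/7^4⌋ = 0, terminating the sum). Summing: v_7(1003!) = 143 + 20 + 2 = 165.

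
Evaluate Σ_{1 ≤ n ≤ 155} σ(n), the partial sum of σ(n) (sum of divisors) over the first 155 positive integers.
Σ_{n ≤ 155} σ(n) = 19770

Compute σ(n) for each 1 ≤ n ≤ 155: σ(1) = 1, σ(2) = 3, σ(3) = 4, σ(4) = 7, σ(5) = 6, σ(6) = 12, σ(7) = 8, σ(8) = 15, σ(9) = 13, σ(10) = 18, σ(11) = 12, σ(12) = 28, σ(13) = 14, σ(14) = 24, σ(15) = 24, σ(16) = 31, σ(17) = 18, σ(18) = 39, σ(19) = 20, σ(20) = 42, σ(21) = 32, σ(22) = 36, σ(23) = 24, σ(24) = 60, σ(25) = 31, σ(26) = 42, σ(27) = 40, σ(28) = 56, σ(29) = 30, σ(30) = 72, σ(31) = 32, σ(32) = 63, σ(33) = 48, σ(34) = 54, σ(35) = 48, σ(36) = 91, σ(37) = 38, σ(38) = 60, σ(39) = 56, σ(40) = 90, σ(41) = 42, σ(42) = 96, σ(43) = 44, σ(44) = 84, σ(45) = 78, σ(46) = 72, σ(47) = 48, σ(48) = 124, σ(49) = 57, σ(50) = 93, σ(51) = 72, σ(52) = 98, σ(53) = 54, σ(54) = 120, σ(55) = 72, σ(56) = 120, σ(57) = 80, σ(58) = 90, σ(59) = 60, σ(60) = 168, σ(61) = 62, σ(62) = 96, σ(63) = 104, σ(64) = 127, σ(65) = 84, σ(66) = 144, σ(67) = 68, σ(68) = 126, σ(69) = 96, σ(70) = 144, σ(71) = 72, σ(72) = 195, σ(73) = 74, σ(74) = 114, σ(75) = 124, σ(76) = 140, σ(77) = 96, σ(78) = 168, σ(79) = 80, σ(80) = 186, σ(81) = 121, σ(82) = 126, σ(83) = 84, σ(84) = 224, σ(85) = 108, σ(86) = 132, σ(87) = 120, σ(88) = 180, σ(89) = 90, σ(90) = 234, σ(91) = 112, σ(92) = 168, σ(93) = 128, σ(94) = 144, σ(95) = 120, σ(96) = 252, σ(97) = 98, σ(98) = 171, σ(99) = 156, σ(100) = 217, σ(101) = 102, σ(102) = 216, σ(103) = 104, σ(104) = 210, σ(105) = 192, σ(106) = 162, σ(107) = 108, σ(108) = 280, σ(109) = 110, σ(110) = 216, σ(111) = 152, σ(112) = 248, σ(113) = 114, σ(114) = 240, σ(115) = 144, σ(116) = 210, σ(117) = 182, σ(118) = 180, σ(119) = 144, σ(120) = 360, σ(121) = 133, σ(122) = 186, σ(123) = 168, σ(124) = 224, σ(125) = 156, σ(126) = 312, σ(127) = 128, σ(128) = 255, σ(129) = 176, σ(130) = 252, σ(131) = 132, σ(132) = 336, σ(133) = 160, σ(134) = 204, σ(135) = 240, σ(136) = 270, σ(137) = 138, σ(138) = 288, σ(139) = 140, σ(140) = 336, σ(141) = 192, σ(142) = 216, σ(143) = 168, σ(144) = 403, σ(145) = 180, σ(146) = 222, σ(147) = 228, σ(148) = 266, σ(149) = 150, σ(150) = 372, σ(151) = 152, σ(152) = 300, σ(153) = 234, σ(154) = 288, σ(155) = 192. Summing all 155 values: 19770. (Average order: Σ_{n ≤ x} σ(n) ~ (π²/12) x². For x = 155, (π²/12)·155² ≈ 19759.77.)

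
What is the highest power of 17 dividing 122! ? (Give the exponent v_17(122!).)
v_17(122!) = 7

Legendre's formula: v_p(n!) = Σ_{k ≥ 1} ⌊n / p^k⌋. For p = 17, n = 122, the terms are:
  ⌊122/17^1⌋ = ⌊122/17⌋ = 7
(the next term ⌊122/17^2⌋ = 0, terminating the sum). Summing: v_17(122!) = 7 = 7.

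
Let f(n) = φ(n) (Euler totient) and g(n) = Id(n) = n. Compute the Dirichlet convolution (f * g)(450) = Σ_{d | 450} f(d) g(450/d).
(φ * Id)(450) = 4095

Divisors of 450: [1, 2, 3, 5, 6, 9, 10, 15, 18, 25, 30, 45, 50, 75, 90, 150, 225, 450]. For each d | 450:
  d = 1: φ(1) · Id(450/1) = 1 · 450 = 450
  d = 2: φ(2) · Id(450/2) = 1 · 225 = 225
  d = 3: φ(3) · Id(450/3) = 2 · 150 = 300
  d = 5: φ(5) · Id(450/5) = 4 · 90 = 360
  d = 6: φ(6) · Id(450/6) = 2 · 75 = 150
  d = 9: φ(9) · Id(450/9) = 6 · 50 = 300
  d = 10: φ(10) · Id(450/10) = 4 · 45 = 180
  d = 15: φ(15) · Id(450/15) = 8 · 30 = 240
  d = 18: φ(18) · Id(450/18) = 6 · 25 = 150
  d = 25: φ(25) · Id(450/25) = 20 · 18 = 360
  d = 30: φ(30) · Id(450/30) = 8 · 15 = 120
  d = 45: φ(45) · Id(450/45) = 24 · 10 = 240
  d = 50: φ(50) · Id(450/50) = 20 · 9 = 180
  d = 75: φ(75) · Id(450/75) = 40 · 6 = 240
  d = 90: φ(90) · Id(450/90) = 24 · 5 = 120
  d = 150: φ(150) · Id(450/150) = 40 · 3 = 120
  d = 225: φ(225) · Id(450/225) = 120 · 2 = 240
  d = 450: φ(450) · Id(450/450) = 120 · 1 = 120
Summing: (φ * Id)(450) = 450 + 225 + 300 + 360 + 150 + 300 + 180 + 240 + 150 + 360 + 120 + 240 + 180 + 240 + 120 + 120 + 240 + 120 = 4095.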